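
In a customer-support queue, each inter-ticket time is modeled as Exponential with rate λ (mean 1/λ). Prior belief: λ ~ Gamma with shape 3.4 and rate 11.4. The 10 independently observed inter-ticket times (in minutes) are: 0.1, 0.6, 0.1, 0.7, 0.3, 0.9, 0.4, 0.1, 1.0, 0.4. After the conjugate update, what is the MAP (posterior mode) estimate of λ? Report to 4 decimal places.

0.7750

With a Gamma(shape α, rate β) prior on the exponential rate λ, the posterior after n observations with total T = Σxᵢ is Gamma(α+n, β+T).
Sum of observations T = 4.6 minutes; n = 10.
Posterior: Gamma(3.4+10, 11.4+4.6) = Gamma(13.4, 16.0).
Mode = (α−1)/β = 0.7750.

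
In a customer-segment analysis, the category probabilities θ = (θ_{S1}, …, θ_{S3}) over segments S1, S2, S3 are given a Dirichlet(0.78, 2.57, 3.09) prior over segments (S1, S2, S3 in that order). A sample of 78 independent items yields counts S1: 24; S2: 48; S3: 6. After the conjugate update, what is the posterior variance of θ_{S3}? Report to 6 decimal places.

The Dirichlet prior is conjugate to the Multinomial likelihood: each posterior αⱼ = prior αⱼ + observed count nⱼ.
Posterior concentration: (24.78, 50.57, 9.09), total = 84.44.
Var[θ_j] = α_j(Σα−α_j)/((Σα)²(Σα+1)) = 9.09·75.35/(84.44²·85.44) = 0.001124.

0.001124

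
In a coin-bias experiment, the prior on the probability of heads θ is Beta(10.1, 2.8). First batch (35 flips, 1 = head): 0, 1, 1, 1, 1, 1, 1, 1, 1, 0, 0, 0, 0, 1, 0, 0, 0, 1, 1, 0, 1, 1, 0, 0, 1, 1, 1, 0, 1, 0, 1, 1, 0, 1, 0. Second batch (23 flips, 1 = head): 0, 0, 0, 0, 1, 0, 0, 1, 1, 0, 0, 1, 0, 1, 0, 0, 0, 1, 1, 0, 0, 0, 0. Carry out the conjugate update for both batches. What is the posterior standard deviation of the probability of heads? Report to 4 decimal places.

0.0589

The Beta prior is conjugate to a Binomial/Bernoulli likelihood; the update adds successes to α and failures to β.
After batch 1: Beta(10.1+20, 2.8+15) = Beta(30.1, 17.8).
After batch 2: Beta(30.1+7, 17.8+16) = Beta(37.1, 33.8).
Var = αβ/((α+β)²(α+β+1)) = 37.1·33.8/(70.9²·71.9) = 0.00346952; SD = √0.00346952 = 0.0589.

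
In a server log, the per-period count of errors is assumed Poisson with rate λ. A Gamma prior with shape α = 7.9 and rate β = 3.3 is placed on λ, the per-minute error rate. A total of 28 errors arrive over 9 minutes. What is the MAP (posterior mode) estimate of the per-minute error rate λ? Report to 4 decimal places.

2.8374

With a Gamma(shape α, rate β) prior, the Poisson likelihood is conjugate: the posterior is Gamma(α + ΣXᵢ, β + n).
Posterior: Gamma(α+S, β+n) = Gamma(7.9+28, 3.3+9) = Gamma(35.9, 12.3).
Mode of Gamma(α,β) for α≥1 is (α−1)/β = 34.9/12.3 = 2.8374.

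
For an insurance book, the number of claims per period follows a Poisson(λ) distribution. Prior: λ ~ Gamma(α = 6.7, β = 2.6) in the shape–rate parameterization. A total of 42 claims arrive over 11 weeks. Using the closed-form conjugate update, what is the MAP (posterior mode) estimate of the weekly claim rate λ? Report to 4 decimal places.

With a Gamma(shape α, rate β) prior, the Poisson likelihood is conjugate: the posterior is Gamma(α + ΣXᵢ, β + n).
Posterior: Gamma(α+S, β+n) = Gamma(6.7+42, 2.6+11) = Gamma(48.7, 13.6).
Mode of Gamma(α,β) for α≥1 is (α−1)/β = 47.7/13.6 = 3.5074.

3.5074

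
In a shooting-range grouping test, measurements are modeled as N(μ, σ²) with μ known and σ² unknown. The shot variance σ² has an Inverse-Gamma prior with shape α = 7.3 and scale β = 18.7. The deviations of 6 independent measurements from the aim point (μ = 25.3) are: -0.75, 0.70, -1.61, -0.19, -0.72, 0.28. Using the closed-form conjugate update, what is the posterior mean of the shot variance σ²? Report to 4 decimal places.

2.2407

With known mean μ and an Inverse-Gamma(α, β) prior on σ², the Normal likelihood is conjugate: posterior is Inv-Gamma(α + n/2, β + Σ(xᵢ−μ)²/2).
Σ(xᵢ−μ)² = (-0.75)² + (0.70)² + (-1.61)² + (-0.19)² + (-0.72)² + (0.28)² = 4.2775.
Posterior: Inv-Gamma(7.3 + 6/2, 18.7 + 4.2775/2) = Inv-Gamma(10.30, 20.83875).
E[σ²|data] = β/(α−1) = 20.83875/9.30 = 2.2407.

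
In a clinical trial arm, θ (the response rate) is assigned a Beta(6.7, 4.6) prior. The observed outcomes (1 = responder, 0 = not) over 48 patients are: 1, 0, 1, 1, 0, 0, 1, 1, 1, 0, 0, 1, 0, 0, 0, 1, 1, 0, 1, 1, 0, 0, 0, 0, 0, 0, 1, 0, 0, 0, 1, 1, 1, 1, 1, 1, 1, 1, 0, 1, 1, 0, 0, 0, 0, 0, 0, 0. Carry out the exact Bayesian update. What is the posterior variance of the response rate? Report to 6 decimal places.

The Beta prior is conjugate to a Binomial/Bernoulli likelihood; the update adds successes to α and failures to β.
Posterior: Beta(α+k, β+n−k) = Beta(6.7+22, 4.6+26) = Beta(28.7, 30.6).
Var = αβ/((α+β)²(α+β+1)) = 28.7·30.6/(59.3²·60.3) = 0.004142.

0.004142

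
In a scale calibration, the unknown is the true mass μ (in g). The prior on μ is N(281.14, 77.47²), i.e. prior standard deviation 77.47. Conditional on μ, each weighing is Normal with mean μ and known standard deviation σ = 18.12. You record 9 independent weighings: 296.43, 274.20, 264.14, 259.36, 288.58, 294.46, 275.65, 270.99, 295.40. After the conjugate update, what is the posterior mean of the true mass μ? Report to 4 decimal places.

279.9196

For Normal data with known variance σ², a Normal(μ₀, σ₀²) prior on μ is conjugate. Posterior precision = 1/σ₀² + n/σ²; posterior mean is the precision-weighted average of μ₀ and x̄.
Σxᵢ = 296.43 + 274.20 + 264.14 + 259.36 + 288.58 + 294.46 + 275.65 + 270.99 + 295.40 = 2519.21, so n·x̄ = 2519.21.
σ₀² = 77.47² = 6001.6009, σ² = 18.12² = 328.3344; σ² + n·σ₀² = 328.3344 + 9·6001.6009 = 54342.7425.
Posterior mean = (μ₀/σ₀² + n·x̄/σ²)/(1/σ₀² + n/σ²) = (σ²·μ₀ + σ₀²·n·x̄)/(σ² + n·σ₀²) = (328.3344·281.14 + 6001.6009·2519.21)/54342.7425 = 15211600.936505/54342.7425 = 279.9196.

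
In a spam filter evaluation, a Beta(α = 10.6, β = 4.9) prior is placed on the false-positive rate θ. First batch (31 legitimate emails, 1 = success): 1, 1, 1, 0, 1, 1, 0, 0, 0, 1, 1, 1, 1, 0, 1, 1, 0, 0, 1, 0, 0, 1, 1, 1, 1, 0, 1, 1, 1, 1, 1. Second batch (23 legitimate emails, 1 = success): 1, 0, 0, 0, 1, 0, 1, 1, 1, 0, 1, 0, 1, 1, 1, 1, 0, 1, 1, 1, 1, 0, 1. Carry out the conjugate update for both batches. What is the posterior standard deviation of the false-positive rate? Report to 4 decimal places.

0.0560

The Beta prior is conjugate to a Binomial/Bernoulli likelihood; the update adds successes to α and failures to β.
After batch 1: Beta(10.6+21, 4.9+10) = Beta(31.6, 14.9).
After batch 2: Beta(31.6+15, 14.9+8) = Beta(46.6, 22.9).
Var = αβ/((α+β)²(α+β+1)) = 46.6·22.9/(69.5²·70.5) = 0.00313374; SD = √0.00313374 = 0.0560.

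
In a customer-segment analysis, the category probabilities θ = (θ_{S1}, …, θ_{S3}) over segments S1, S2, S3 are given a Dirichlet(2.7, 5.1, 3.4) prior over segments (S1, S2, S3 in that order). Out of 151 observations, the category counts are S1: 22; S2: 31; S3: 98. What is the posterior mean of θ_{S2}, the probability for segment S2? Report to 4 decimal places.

0.2226

The Dirichlet prior is conjugate to the Multinomial likelihood: each posterior αⱼ = prior αⱼ + observed count nⱼ.
Posterior concentration: (24.7, 36.1, 101.4), total = 162.2.
E[θ_{S2}|data] = α_{S2}/Σα = 36.1/162.2 = 0.2226.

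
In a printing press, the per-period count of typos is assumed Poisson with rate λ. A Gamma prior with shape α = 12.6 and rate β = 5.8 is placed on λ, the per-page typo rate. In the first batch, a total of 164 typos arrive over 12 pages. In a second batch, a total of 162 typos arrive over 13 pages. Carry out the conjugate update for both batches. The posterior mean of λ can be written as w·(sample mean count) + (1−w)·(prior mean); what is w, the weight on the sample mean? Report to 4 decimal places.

With a Gamma(shape α, rate β) prior, the Poisson likelihood is conjugate: the posterior is Gamma(α + ΣXᵢ, β + n).
Total number of pages: n = 12 + 13 = 25.
Posterior mean = (α₀+S)/(β₀+n) = [n/(β₀+n)]·(S/n) + [β₀/(β₀+n)]·(α₀/β₀), so only n and β₀ enter the weight.
Weight on data w = n/(β₀+n) = 25/(5.8+25) = 25/30.8 = 0.8117.

0.8117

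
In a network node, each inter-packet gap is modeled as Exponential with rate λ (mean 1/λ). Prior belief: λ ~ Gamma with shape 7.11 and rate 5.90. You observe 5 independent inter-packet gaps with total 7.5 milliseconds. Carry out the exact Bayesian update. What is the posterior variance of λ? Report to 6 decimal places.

0.067443

With a Gamma(shape α, rate β) prior on the exponential rate λ, the posterior after n observations with total T = Σxᵢ is Gamma(α+n, β+T).
Posterior: Gamma(7.11+5, 5.90+7.5) = Gamma(12.11, 13.40).
Var = α/β² = 0.067443.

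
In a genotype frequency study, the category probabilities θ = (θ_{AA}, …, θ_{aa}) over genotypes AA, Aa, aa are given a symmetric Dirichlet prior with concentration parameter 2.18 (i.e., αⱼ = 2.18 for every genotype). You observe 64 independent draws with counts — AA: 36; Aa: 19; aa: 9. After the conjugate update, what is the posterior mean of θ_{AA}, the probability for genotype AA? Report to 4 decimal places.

The Dirichlet prior is conjugate to the Multinomial likelihood: each posterior αⱼ = prior αⱼ + observed count nⱼ.
Posterior concentration: (38.18, 21.18, 11.18), total = 70.54.
E[θ_{AA}|data] = α_{AA}/Σα = 38.18/70.54 = 0.5413.

0.5413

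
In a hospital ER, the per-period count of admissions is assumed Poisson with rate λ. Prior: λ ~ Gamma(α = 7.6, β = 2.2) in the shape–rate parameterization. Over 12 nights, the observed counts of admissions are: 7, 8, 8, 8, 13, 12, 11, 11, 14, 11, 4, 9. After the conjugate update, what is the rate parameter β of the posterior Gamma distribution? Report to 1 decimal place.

With a Gamma(shape α, rate β) prior, the Poisson likelihood is conjugate: the posterior is Gamma(α + ΣXᵢ, β + n).
Sum of counts S = 116 over n = 12 nights.
Posterior: Gamma(α+S, β+n) = Gamma(7.6+116, 2.2+12) = Gamma(123.6, 14.2).
Posterior β = 14.2.

14.2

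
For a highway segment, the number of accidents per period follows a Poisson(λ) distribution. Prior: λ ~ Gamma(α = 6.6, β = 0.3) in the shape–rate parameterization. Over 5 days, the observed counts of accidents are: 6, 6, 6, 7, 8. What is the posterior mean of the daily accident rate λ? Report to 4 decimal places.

7.4717

With a Gamma(shape α, rate β) prior, the Poisson likelihood is conjugate: the posterior is Gamma(α + ΣXᵢ, β + n).
Sum of counts S = 33 over n = 5 days.
Posterior: Gamma(α+S, β+n) = Gamma(6.6+33, 0.3+5) = Gamma(39.6, 5.3).
Posterior mean = α/β = 39.6/5.3 = 7.4717.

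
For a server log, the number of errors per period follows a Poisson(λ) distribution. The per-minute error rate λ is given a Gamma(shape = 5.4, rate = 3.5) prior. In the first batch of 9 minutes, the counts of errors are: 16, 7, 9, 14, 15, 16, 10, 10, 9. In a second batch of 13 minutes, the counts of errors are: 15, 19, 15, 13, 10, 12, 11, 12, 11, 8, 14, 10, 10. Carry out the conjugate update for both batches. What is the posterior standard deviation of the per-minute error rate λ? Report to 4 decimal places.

With a Gamma(shape α, rate β) prior, the Poisson likelihood is conjugate: the posterior is Gamma(α + ΣXᵢ, β + n).
Batch 1: sum of counts S = 106 over n = 9 minutes.
After batch 1: Gamma(α+S, β+n) = Gamma(5.4+106, 3.5+9) = Gamma(111.4, 12.5).
Batch 2: sum of counts S = 160 over n = 13 minutes.
After batch 2: Gamma(α+S, β+n) = Gamma(111.4+160, 12.5+13) = Gamma(271.4, 25.5).
SD = √α/β = √271.4/25.5 = 0.6460.

0.6460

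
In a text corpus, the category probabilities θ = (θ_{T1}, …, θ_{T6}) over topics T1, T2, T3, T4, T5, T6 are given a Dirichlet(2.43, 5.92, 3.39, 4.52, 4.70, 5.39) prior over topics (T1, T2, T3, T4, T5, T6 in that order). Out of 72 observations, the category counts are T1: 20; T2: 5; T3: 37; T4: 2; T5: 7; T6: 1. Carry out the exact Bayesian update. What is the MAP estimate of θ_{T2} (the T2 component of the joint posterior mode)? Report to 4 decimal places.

The Dirichlet prior is conjugate to the Multinomial likelihood: each posterior αⱼ = prior αⱼ + observed count nⱼ.
Posterior concentration: (22.43, 10.92, 40.39, 6.52, 11.70, 6.39), total = 98.35.
Joint mode component: (α_{T2}−1)/(Σα−K) = 9.92/92.35 = 0.1074.

0.1074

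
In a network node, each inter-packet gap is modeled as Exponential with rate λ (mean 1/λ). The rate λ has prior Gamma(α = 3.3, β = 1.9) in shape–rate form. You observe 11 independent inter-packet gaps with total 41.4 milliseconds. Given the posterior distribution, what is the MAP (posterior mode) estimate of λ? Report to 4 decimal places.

With a Gamma(shape α, rate β) prior on the exponential rate λ, the posterior after n observations with total T = Σxᵢ is Gamma(α+n, β+T).
Posterior: Gamma(3.3+11, 1.9+41.4) = Gamma(14.3, 43.3).
Mode = (α−1)/β = 0.3072.

0.3072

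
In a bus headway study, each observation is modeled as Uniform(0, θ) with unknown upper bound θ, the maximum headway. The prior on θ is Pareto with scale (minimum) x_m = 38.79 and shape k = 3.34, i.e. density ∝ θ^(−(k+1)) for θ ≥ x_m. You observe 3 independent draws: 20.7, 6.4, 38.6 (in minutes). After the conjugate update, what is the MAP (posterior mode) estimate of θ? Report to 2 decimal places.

38.79

A Pareto(scale x_m, shape k) prior on the upper bound θ of Uniform(0, θ) is conjugate: posterior is Pareto(max(x_m, max xᵢ), k + n).
Sample maximum = 38.6; prior scale x_m = 38.79 → posterior scale = max = 38.79.
Posterior shape = 3.34 + 3 = 6.34.
The Pareto density is decreasing on [x_m, ∞), so the mode is x_m = 38.79.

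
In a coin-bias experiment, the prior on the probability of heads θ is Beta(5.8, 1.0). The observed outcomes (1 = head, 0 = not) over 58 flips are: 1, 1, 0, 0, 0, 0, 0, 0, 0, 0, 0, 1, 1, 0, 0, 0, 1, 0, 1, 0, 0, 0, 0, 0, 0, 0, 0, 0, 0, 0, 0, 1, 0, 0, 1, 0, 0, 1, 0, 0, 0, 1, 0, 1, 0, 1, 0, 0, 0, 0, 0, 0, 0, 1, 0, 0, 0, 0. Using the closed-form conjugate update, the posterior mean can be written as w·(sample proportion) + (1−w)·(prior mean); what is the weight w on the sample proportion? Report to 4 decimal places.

The Beta prior is conjugate to a Binomial/Bernoulli likelihood; the update adds successes to α and failures to β.
Posterior mean = (α₀+k)/(α₀+β₀+n) = [n/(α₀+β₀+n)]·(k/n) + [(α₀+β₀)/(α₀+β₀+n)]·α₀/(α₀+β₀), so only n and the prior enter the weight.
The weight on the data is w = n/(α₀+β₀+n) = 58/(5.8+1.0+58) = 58/64.8 = 0.8951.

0.8951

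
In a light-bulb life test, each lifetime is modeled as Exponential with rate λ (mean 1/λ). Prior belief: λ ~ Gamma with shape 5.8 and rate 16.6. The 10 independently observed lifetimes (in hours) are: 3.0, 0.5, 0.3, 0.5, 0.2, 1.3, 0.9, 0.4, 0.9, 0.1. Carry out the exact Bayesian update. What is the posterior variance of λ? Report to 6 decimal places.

With a Gamma(shape α, rate β) prior on the exponential rate λ, the posterior after n observations with total T = Σxᵢ is Gamma(α+n, β+T).
Sum of observations T = 8.1 hours; n = 10.
Posterior: Gamma(5.8+10, 16.6+8.1) = Gamma(15.8, 24.7).
Var = α/β² = 0.025898.

0.025898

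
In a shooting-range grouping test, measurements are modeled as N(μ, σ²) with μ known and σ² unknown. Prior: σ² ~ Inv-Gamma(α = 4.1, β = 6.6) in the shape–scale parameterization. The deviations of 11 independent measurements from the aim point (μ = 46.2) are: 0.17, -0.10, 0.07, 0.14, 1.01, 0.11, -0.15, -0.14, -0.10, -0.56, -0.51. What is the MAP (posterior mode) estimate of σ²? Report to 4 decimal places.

With known mean μ and an Inverse-Gamma(α, β) prior on σ², the Normal likelihood is conjugate: posterior is Inv-Gamma(α + n/2, β + Σ(xᵢ−μ)²/2).
Σ(xᵢ−μ)² = (0.17)² + (-0.10)² + (0.07)² + (0.14)² + (1.01)² + (0.11)² + (-0.15)² + (-0.14)² + (-0.10)² + (-0.56)² + (-0.51)² = 1.7214.
Posterior: Inv-Gamma(4.1 + 11/2, 6.6 + 1.7214/2) = Inv-Gamma(9.60, 7.46070).
Mode = β/(α+1) = 7.46070/10.60 = 0.7038.

0.7038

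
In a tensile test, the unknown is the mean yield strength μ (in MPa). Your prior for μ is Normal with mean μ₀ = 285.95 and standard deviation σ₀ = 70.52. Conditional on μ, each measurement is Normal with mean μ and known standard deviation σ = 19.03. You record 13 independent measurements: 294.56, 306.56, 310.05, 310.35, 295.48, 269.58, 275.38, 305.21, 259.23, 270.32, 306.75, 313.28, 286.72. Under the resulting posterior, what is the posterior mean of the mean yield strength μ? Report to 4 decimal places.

For Normal data with known variance σ², a Normal(μ₀, σ₀²) prior on μ is conjugate. Posterior precision = 1/σ₀² + n/σ²; posterior mean is the precision-weighted average of μ₀ and x̄.
Σxᵢ = 294.56 + 306.56 + 310.05 + 310.35 + 295.48 + 269.58 + 275.38 + 305.21 + 259.23 + 270.32 + 306.75 + 313.28 + 286.72 = 3803.47, so n·x̄ = 3803.47.
σ₀² = 70.52² = 4973.0704, σ² = 19.03² = 362.1409; σ² + n·σ₀² = 362.1409 + 13·4973.0704 = 65012.0561.
Posterior mean = (μ₀/σ₀² + n·x̄/σ²)/(1/σ₀² + n/σ²) = (σ²·μ₀ + σ₀²·n·x̄)/(σ² + n·σ₀²) = (362.1409·285.95 + 4973.0704·3803.47)/65012.0561 = 19018478.264643/65012.0561 = 292.5377.

292.5377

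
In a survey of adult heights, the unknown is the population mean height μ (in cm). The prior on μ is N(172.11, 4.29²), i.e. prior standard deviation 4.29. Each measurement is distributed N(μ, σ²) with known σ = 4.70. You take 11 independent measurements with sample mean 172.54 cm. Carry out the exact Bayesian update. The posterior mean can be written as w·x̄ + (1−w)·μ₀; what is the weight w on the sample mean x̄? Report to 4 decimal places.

0.9016

For Normal data with known variance σ², a Normal(μ₀, σ₀²) prior on μ is conjugate. Posterior precision = 1/σ₀² + n/σ²; posterior mean is the precision-weighted average of μ₀ and x̄.
σ₀² = 4.29² = 18.4041, σ² = 4.70² = 22.09. Prior precision 1/σ₀² = 1/18.4041; data precision n/σ² = 11/22.09.
w = (n/σ²)/(1/σ₀² + n/σ²) = n·σ₀²/(σ² + n·σ₀²) = 11·18.4041/(22.09 + 11·18.4041) = 202.4451/224.5351 = 0.9016.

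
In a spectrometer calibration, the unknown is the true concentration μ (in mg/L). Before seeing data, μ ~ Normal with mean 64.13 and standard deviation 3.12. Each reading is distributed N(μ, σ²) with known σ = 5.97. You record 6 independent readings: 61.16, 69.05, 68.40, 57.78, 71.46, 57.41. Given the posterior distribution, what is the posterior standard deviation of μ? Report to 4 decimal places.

For Normal data with known variance σ², a Normal(μ₀, σ₀²) prior on μ is conjugate. Posterior precision = 1/σ₀² + n/σ²; posterior mean is the precision-weighted average of μ₀ and x̄.
σ₀² = 3.12² = 9.7344, σ² = 5.97² = 35.6409; σ² + n·σ₀² = 35.6409 + 6·9.7344 = 94.0473.
Posterior precision = 1/σ₀² + n/σ² = 1/9.7344 + 6/35.6409 = (σ² + n·σ₀²)/(σ₀²σ²) = 94.0473/(9.7344·35.6409); posterior variance σₙ² = σ₀²σ²/(σ² + n·σ₀²) = 9.7344·35.6409/94.0473 = 3.689024.
Posterior SD = √σₙ² = √(9.7344·35.6409/94.0473) = 1.9207.

1.9207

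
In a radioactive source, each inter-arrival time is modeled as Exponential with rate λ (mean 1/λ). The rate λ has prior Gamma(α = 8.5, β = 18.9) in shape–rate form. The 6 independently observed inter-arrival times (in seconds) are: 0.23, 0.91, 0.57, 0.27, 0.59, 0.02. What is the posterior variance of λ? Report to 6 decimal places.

With a Gamma(shape α, rate β) prior on the exponential rate λ, the posterior after n observations with total T = Σxᵢ is Gamma(α+n, β+T).
Sum of observations T = 2.59 seconds; n = 6.
Posterior: Gamma(8.5+6, 18.9+2.59) = Gamma(14.5, 21.49).
Var = α/β² = 0.031398.

0.031398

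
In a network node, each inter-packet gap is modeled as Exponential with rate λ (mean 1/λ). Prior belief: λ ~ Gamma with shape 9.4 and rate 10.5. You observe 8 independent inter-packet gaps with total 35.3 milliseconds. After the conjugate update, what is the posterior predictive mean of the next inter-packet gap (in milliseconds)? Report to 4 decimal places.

2.7927

With a Gamma(shape α, rate β) prior on the exponential rate λ, the posterior after n observations with total T = Σxᵢ is Gamma(α+n, β+T).
Posterior: Gamma(9.4+8, 10.5+35.3) = Gamma(17.4, 45.8).
The predictive distribution for the next observation is Lomax; its mean is β/(α−1) = 45.8/16.4 = 2.7927.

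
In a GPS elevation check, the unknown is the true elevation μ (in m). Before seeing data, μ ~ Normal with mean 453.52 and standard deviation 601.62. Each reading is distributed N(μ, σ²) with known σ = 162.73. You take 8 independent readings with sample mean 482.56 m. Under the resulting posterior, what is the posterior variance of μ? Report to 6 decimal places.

3280.133615

For Normal data with known variance σ², a Normal(μ₀, σ₀²) prior on μ is conjugate. Posterior precision = 1/σ₀² + n/σ²; posterior mean is the precision-weighted average of μ₀ and x̄.
σ₀² = 601.62² = 361946.6244, σ² = 162.73² = 26481.0529; σ² + n·σ₀² = 26481.0529 + 8·361946.6244 = 2922054.0481.
Posterior precision = 1/σ₀² + n/σ² = 1/361946.6244 + 8/26481.0529 = (σ² + n·σ₀²)/(σ₀²σ²) = 2922054.0481/(361946.6244·26481.0529); posterior variance σₙ² = σ₀²σ²/(σ² + n·σ₀²) = 361946.6244·26481.0529/2922054.0481 = 3280.133615.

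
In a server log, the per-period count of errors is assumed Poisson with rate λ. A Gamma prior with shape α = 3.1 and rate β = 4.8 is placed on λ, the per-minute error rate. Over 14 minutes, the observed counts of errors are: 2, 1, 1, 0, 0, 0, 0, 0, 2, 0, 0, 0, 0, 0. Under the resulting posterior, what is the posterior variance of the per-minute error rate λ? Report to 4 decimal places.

With a Gamma(shape α, rate β) prior, the Poisson likelihood is conjugate: the posterior is Gamma(α + ΣXᵢ, β + n).
Sum of counts S = 6 over n = 14 minutes.
Posterior: Gamma(α+S, β+n) = Gamma(3.1+6, 4.8+14) = Gamma(9.1, 18.8).
Var = α/β² = 9.1/18.8² = 0.0257.

0.0257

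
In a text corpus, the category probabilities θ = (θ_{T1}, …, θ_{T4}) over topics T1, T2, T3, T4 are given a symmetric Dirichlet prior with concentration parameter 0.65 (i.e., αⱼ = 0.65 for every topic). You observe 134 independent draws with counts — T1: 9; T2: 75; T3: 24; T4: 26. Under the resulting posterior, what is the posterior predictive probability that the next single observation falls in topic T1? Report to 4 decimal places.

0.0706

The Dirichlet prior is conjugate to the Multinomial likelihood: each posterior αⱼ = prior αⱼ + observed count nⱼ.
Posterior concentration: (9.65, 75.65, 24.65, 26.65), total = 136.60.
P(next = T1 | data) = α_{T1}/Σα = 0.0706.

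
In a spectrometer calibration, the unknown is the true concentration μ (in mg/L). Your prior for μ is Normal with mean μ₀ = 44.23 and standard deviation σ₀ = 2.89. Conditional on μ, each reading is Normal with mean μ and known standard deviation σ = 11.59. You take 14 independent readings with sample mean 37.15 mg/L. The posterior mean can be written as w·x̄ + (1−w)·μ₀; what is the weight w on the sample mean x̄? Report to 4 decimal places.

For Normal data with known variance σ², a Normal(μ₀, σ₀²) prior on μ is conjugate. Posterior precision = 1/σ₀² + n/σ²; posterior mean is the precision-weighted average of μ₀ and x̄.
σ₀² = 2.89² = 8.3521, σ² = 11.59² = 134.3281. Prior precision 1/σ₀² = 1/8.3521; data precision n/σ² = 14/134.3281.
w = (n/σ²)/(1/σ₀² + n/σ²) = n·σ₀²/(σ² + n·σ₀²) = 14·8.3521/(134.3281 + 14·8.3521) = 116.9294/251.2575 = 0.4654.

0.4654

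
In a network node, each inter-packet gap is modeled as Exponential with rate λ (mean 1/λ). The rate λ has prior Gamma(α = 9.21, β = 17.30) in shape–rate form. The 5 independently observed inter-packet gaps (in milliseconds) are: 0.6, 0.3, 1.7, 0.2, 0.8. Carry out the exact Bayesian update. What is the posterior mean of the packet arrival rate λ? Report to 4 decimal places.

0.6799

With a Gamma(shape α, rate β) prior on the exponential rate λ, the posterior after n observations with total T = Σxᵢ is Gamma(α+n, β+T).
Sum of observations T = 3.6 milliseconds; n = 5.
Posterior: Gamma(9.21+5, 17.30+3.6) = Gamma(14.21, 20.90).
Posterior mean of λ = α/β = 14.21/20.90 = 0.6799.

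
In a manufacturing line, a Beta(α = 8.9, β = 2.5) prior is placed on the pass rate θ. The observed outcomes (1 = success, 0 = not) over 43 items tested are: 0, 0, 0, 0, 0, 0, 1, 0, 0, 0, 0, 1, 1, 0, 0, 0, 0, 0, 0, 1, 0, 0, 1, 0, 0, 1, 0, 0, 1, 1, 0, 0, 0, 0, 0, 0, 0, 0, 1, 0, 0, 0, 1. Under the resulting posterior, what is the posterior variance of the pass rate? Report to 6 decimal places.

The Beta prior is conjugate to a Binomial/Bernoulli likelihood; the update adds successes to α and failures to β.
Posterior: Beta(α+k, β+n−k) = Beta(8.9+10, 2.5+33) = Beta(18.9, 35.5).
Var = αβ/((α+β)²(α+β+1)) = 18.9·35.5/(54.4²·55.4) = 0.004092.

0.004092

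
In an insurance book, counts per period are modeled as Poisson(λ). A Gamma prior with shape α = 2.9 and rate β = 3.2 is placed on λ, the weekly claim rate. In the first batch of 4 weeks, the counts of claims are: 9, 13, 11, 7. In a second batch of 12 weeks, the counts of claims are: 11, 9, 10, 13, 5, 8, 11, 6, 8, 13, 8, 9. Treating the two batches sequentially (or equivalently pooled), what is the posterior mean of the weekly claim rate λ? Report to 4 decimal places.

With a Gamma(shape α, rate β) prior, the Poisson likelihood is conjugate: the posterior is Gamma(α + ΣXᵢ, β + n).
Batch 1: sum of counts S = 40 over n = 4 weeks.
After batch 1: Gamma(α+S, β+n) = Gamma(2.9+40, 3.2+4) = Gamma(42.9, 7.2).
Batch 2: sum of counts S = 111 over n = 12 weeks.
After batch 2: Gamma(α+S, β+n) = Gamma(42.9+111, 7.2+12) = Gamma(153.9, 19.2).
Posterior mean = α/β = 153.9/19.2 = 8.0156.

8.0156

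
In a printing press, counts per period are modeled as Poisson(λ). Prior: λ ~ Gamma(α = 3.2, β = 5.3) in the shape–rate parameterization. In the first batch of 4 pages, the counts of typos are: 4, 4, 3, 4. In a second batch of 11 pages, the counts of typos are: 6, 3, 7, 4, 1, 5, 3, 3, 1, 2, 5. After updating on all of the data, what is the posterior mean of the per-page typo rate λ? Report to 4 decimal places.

2.8670

With a Gamma(shape α, rate β) prior, the Poisson likelihood is conjugate: the posterior is Gamma(α + ΣXᵢ, β + n).
Batch 1: sum of counts S = 15 over n = 4 pages.
After batch 1: Gamma(α+S, β+n) = Gamma(3.2+15, 5.3+4) = Gamma(18.2, 9.3).
Batch 2: sum of counts S = 40 over n = 11 pages.
After batch 2: Gamma(α+S, β+n) = Gamma(18.2+40, 9.3+11) = Gamma(58.2, 20.3).
Posterior mean = α/β = 58.2/20.3 = 2.8670.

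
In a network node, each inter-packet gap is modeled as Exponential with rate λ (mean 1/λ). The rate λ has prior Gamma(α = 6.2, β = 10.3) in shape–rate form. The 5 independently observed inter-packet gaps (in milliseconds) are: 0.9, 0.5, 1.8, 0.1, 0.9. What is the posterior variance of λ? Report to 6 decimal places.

0.053270

With a Gamma(shape α, rate β) prior on the exponential rate λ, the posterior after n observations with total T = Σxᵢ is Gamma(α+n, β+T).
Sum of observations T = 4.2 milliseconds; n = 5.
Posterior: Gamma(6.2+5, 10.3+4.2) = Gamma(11.2, 14.5).
Var = α/β² = 0.053270.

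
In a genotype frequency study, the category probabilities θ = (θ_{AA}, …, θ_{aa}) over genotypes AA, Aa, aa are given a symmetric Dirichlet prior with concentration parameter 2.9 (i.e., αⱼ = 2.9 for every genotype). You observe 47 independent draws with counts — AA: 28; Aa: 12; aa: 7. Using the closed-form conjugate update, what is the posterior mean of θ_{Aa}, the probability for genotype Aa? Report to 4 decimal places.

0.2675

The Dirichlet prior is conjugate to the Multinomial likelihood: each posterior αⱼ = prior αⱼ + observed count nⱼ.
Posterior concentration: (30.9, 14.9, 9.9), total = 55.7.
E[θ_{Aa}|data] = α_{Aa}/Σα = 14.9/55.7 = 0.2675.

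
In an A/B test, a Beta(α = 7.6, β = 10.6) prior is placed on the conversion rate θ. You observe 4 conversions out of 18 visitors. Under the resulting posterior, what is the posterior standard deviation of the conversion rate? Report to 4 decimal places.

0.0765

The Beta prior is conjugate to a Binomial/Bernoulli likelihood; the update adds successes to α and failures to β.
Posterior: Beta(α+k, β+n−k) = Beta(7.6+4, 10.6+14) = Beta(11.6, 24.6).
Var = αβ/((α+β)²(α+β+1)) = 11.6·24.6/(36.2²·37.2) = 0.00585373; SD = √0.00585373 = 0.0765.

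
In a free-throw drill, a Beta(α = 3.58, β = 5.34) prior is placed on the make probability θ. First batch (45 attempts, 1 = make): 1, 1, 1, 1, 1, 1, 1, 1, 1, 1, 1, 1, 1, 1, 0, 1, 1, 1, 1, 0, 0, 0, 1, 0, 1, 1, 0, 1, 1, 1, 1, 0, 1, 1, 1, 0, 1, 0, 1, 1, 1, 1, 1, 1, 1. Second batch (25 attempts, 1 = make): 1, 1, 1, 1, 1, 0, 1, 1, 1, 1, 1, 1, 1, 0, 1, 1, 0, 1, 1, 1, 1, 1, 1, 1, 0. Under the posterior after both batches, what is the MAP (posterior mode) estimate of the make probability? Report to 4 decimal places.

0.7746

The Beta prior is conjugate to a Binomial/Bernoulli likelihood; the update adds successes to α and failures to β.
After batch 1: Beta(3.58+36, 5.34+9) = Beta(39.58, 14.34).
After batch 2: Beta(39.58+21, 14.34+4) = Beta(60.58, 18.34).
Mode of Beta(a,b) for a,b>1 is (a−1)/(a+b−2) = 59.58/76.92 = 0.7746.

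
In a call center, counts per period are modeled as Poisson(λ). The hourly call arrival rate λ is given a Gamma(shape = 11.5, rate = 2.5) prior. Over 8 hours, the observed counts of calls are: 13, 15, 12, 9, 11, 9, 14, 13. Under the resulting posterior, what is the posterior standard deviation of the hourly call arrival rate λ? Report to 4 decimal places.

0.9874

With a Gamma(shape α, rate β) prior, the Poisson likelihood is conjugate: the posterior is Gamma(α + ΣXᵢ, β + n).
Sum of counts S = 96 over n = 8 hours.
Posterior: Gamma(α+S, β+n) = Gamma(11.5+96, 2.5+8) = Gamma(107.5, 10.5).
SD = √α/β = √107.5/10.5 = 0.9874.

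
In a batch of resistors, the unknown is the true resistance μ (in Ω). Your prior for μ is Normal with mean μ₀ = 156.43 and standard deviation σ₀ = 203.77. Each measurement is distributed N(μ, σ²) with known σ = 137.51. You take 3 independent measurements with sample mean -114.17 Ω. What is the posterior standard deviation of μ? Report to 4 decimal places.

For Normal data with known variance σ², a Normal(μ₀, σ₀²) prior on μ is conjugate. Posterior precision = 1/σ₀² + n/σ²; posterior mean is the precision-weighted average of μ₀ and x̄.
σ₀² = 203.77² = 41522.2129, σ² = 137.51² = 18909.0001; σ² + n·σ₀² = 18909.0001 + 3·41522.2129 = 143475.6388.
Posterior precision = 1/σ₀² + n/σ² = 1/41522.2129 + 3/18909.0001 = (σ² + n·σ₀²)/(σ₀²σ²) = 143475.6388/(41522.2129·18909.0001); posterior variance σₙ² = σ₀²σ²/(σ² + n·σ₀²) = 41522.2129·18909.0001/143475.6388 = 5472.312474.
Posterior SD = √σₙ² = √(41522.2129·18909.0001/143475.6388) = 73.9751.

73.9751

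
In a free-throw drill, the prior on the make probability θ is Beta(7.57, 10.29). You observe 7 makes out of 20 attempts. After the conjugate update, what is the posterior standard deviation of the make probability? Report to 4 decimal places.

0.0781

The Beta prior is conjugate to a Binomial/Bernoulli likelihood; the update adds successes to α and failures to β.
Posterior: Beta(α+k, β+n−k) = Beta(7.57+7, 10.29+13) = Beta(14.57, 23.29).
Var = αβ/((α+β)²(α+β+1)) = 14.57·23.29/(37.86²·38.86) = 0.00609207; SD = √0.00609207 = 0.0781.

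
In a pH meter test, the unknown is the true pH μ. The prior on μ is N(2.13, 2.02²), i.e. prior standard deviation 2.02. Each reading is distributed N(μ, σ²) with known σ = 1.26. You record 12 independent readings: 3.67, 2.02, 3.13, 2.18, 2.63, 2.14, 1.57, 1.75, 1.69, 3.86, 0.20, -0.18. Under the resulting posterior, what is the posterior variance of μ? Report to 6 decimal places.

0.128145

For Normal data with known variance σ², a Normal(μ₀, σ₀²) prior on μ is conjugate. Posterior precision = 1/σ₀² + n/σ²; posterior mean is the precision-weighted average of μ₀ and x̄.
σ₀² = 2.02² = 4.0804, σ² = 1.26² = 1.5876; σ² + n·σ₀² = 1.5876 + 12·4.0804 = 50.5524.
Posterior precision = 1/σ₀² + n/σ² = 1/4.0804 + 12/1.5876 = (σ² + n·σ₀²)/(σ₀²σ²) = 50.5524/(4.0804·1.5876); posterior variance σₙ² = σ₀²σ²/(σ² + n·σ₀²) = 4.0804·1.5876/50.5524 = 0.128145.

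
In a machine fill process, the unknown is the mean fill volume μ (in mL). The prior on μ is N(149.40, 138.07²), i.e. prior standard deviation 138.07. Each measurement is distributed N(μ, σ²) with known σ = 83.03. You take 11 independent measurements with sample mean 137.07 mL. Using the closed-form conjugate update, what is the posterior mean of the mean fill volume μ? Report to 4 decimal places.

137.4625

For Normal data with known variance σ², a Normal(μ₀, σ₀²) prior on μ is conjugate. Posterior precision = 1/σ₀² + n/σ²; posterior mean is the precision-weighted average of μ₀ and x̄.
n·x̄ = 11·137.07 = 1507.77.
σ₀² = 138.07² = 19063.3249, σ² = 83.03² = 6893.9809; σ² + n·σ₀² = 6893.9809 + 11·19063.3249 = 216590.5548.
Posterior mean = (μ₀/σ₀² + n·x̄/σ²)/(1/σ₀² + n/σ²) = (σ²·μ₀ + σ₀²·n·x̄)/(σ² + n·σ₀²) = (6893.9809·149.40 + 19063.3249·1507.77)/216590.5548 = 29773070.130933/216590.5548 = 137.4625.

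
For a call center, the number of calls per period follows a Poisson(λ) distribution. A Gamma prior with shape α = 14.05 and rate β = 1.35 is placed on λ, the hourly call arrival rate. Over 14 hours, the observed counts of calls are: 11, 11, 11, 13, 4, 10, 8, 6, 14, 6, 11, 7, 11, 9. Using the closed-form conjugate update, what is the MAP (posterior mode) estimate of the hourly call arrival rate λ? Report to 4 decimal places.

With a Gamma(shape α, rate β) prior, the Poisson likelihood is conjugate: the posterior is Gamma(α + ΣXᵢ, β + n).
Sum of counts S = 132 over n = 14 hours.
Posterior: Gamma(α+S, β+n) = Gamma(14.05+132, 1.35+14) = Gamma(146.05, 15.35).
Mode of Gamma(α,β) for α≥1 is (α−1)/β = 145.05/15.35 = 9.4495.

9.4495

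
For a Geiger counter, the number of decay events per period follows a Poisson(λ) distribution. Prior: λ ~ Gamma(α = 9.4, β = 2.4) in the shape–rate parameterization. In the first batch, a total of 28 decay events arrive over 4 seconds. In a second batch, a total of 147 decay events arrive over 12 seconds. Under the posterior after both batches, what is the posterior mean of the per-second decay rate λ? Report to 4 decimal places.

10.0217

With a Gamma(shape α, rate β) prior, the Poisson likelihood is conjugate: the posterior is Gamma(α + ΣXᵢ, β + n).
After batch 1: Gamma(α+S, β+n) = Gamma(9.4+28, 2.4+4) = Gamma(37.4, 6.4).
After batch 2: Gamma(α+S, β+n) = Gamma(37.4+147, 6.4+12) = Gamma(184.4, 18.4).
Posterior mean = α/β = 184.4/18.4 = 10.0217.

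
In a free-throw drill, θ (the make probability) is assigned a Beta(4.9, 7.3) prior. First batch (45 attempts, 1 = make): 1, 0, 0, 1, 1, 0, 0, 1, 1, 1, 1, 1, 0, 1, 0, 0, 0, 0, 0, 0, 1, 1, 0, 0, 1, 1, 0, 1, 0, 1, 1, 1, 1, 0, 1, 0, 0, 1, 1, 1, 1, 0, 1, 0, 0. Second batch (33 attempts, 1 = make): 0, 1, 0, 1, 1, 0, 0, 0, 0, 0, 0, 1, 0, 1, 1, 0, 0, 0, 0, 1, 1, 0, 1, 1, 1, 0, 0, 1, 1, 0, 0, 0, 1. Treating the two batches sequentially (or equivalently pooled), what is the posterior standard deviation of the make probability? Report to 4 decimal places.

The Beta prior is conjugate to a Binomial/Bernoulli likelihood; the update adds successes to α and failures to β.
After batch 1: Beta(4.9+24, 7.3+21) = Beta(28.9, 28.3).
After batch 2: Beta(28.9+14, 28.3+19) = Beta(42.9, 47.3).
Var = αβ/((α+β)²(α+β+1)) = 42.9·47.3/(90.2²·91.2) = 0.00273471; SD = √0.00273471 = 0.0523.

0.0523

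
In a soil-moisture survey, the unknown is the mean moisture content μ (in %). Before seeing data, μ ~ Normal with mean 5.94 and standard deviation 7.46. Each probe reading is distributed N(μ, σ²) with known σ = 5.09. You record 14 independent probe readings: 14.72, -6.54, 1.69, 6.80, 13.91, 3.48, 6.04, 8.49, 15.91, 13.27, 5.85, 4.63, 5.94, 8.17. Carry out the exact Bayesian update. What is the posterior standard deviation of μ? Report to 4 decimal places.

For Normal data with known variance σ², a Normal(μ₀, σ₀²) prior on μ is conjugate. Posterior precision = 1/σ₀² + n/σ²; posterior mean is the precision-weighted average of μ₀ and x̄.
σ₀² = 7.46² = 55.6516, σ² = 5.09² = 25.9081; σ² + n·σ₀² = 25.9081 + 14·55.6516 = 805.0305.
Posterior precision = 1/σ₀² + n/σ² = 1/55.6516 + 14/25.9081 = (σ² + n·σ₀²)/(σ₀²σ²) = 805.0305/(55.6516·25.9081); posterior variance σₙ² = σ₀²σ²/(σ² + n·σ₀²) = 55.6516·25.9081/805.0305 = 1.791022.
Posterior SD = √σₙ² = √(55.6516·25.9081/805.0305) = 1.3383.

1.3383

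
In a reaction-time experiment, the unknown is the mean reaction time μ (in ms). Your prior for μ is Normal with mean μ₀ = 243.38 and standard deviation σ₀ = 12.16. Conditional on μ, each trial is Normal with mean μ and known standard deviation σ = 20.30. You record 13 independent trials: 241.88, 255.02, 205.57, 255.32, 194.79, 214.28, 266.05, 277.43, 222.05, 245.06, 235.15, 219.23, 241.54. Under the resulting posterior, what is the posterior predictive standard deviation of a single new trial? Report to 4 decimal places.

For Normal data with known variance σ², a Normal(μ₀, σ₀²) prior on μ is conjugate. Posterior precision = 1/σ₀² + n/σ²; posterior mean is the precision-weighted average of μ₀ and x̄.
σ₀² = 12.16² = 147.8656, σ² = 20.30² = 412.09; σ² + n·σ₀² = 412.09 + 13·147.8656 = 2334.3428.
Posterior precision = 1/σ₀² + n/σ² = 1/147.8656 + 13/412.09 = (σ² + n·σ₀²)/(σ₀²σ²) = 2334.3428/(147.8656·412.09); posterior variance σₙ² = σ₀²σ²/(σ² + n·σ₀²) = 147.8656·412.09/2334.3428 = 26.103251.
Predictive variance for one new observation = σₙ² + σ² = 147.8656·412.09/2334.3428 + 412.09 = σ²·(σ₀² + 2334.3428)/2334.3428 = 412.09·2482.2084/2334.3428 = 438.193251; SD = √(412.09·2482.2084/2334.3428) = 20.9331.

20.9331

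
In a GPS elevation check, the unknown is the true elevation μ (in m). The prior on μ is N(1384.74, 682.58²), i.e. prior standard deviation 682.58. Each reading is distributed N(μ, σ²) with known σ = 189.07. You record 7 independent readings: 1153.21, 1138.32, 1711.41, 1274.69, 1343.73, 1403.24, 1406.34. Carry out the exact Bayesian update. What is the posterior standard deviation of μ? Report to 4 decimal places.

For Normal data with known variance σ², a Normal(μ₀, σ₀²) prior on μ is conjugate. Posterior precision = 1/σ₀² + n/σ²; posterior mean is the precision-weighted average of μ₀ and x̄.
σ₀² = 682.58² = 465915.4564, σ² = 189.07² = 35747.4649; σ² + n·σ₀² = 35747.4649 + 7·465915.4564 = 3297155.6597.
Posterior precision = 1/σ₀² + n/σ² = 1/465915.4564 + 7/35747.4649 = (σ² + n·σ₀²)/(σ₀²σ²) = 3297155.6597/(465915.4564·35747.4649); posterior variance σₙ² = σ₀²σ²/(σ² + n·σ₀²) = 465915.4564·35747.4649/3297155.6597 = 5051.413443.
Posterior SD = √σₙ² = √(465915.4564·35747.4649/3297155.6597) = 71.0733.

71.0733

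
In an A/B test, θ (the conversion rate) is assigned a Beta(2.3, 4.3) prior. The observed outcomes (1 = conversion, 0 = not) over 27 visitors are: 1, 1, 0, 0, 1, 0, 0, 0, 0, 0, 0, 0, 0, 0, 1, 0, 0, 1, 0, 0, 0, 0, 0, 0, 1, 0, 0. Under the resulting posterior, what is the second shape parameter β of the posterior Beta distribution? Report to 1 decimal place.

The Beta prior is conjugate to a Binomial/Bernoulli likelihood; the update adds successes to α and failures to β.
Posterior: Beta(α+k, β+n−k) = Beta(2.3+6, 4.3+21) = Beta(8.3, 25.3).
Posterior β = 25.3.

25.3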